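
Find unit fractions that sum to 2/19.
1/10 + 1/190

Greedy algorithm:
2/19: ceiling(19/2) = 10, use 1/10
1/190: ceiling(190/1) = 190, use 1/190
Result: 2/19 = 1/10 + 1/190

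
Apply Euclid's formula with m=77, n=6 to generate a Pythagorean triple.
(5893, 924, 5965)

Euclid's formula: a = m² - n², b = 2mn, c = m² + n²
m = 77, n = 6
a = 77² - 6² = 5929 - 36 = 5893
b = 2 × 77 × 6 = 924
c = 77² + 6² = 5929 + 36 = 5965
Verification: 5893² + 924² = 34727449 + 853776 = 35581225 = 5965² ✓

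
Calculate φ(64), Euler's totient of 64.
32

64 = 2^6
φ(n) = n × ∏(1 - 1/p) for each prime p dividing n
φ(64) = 64 × (1 - 1/2) = 32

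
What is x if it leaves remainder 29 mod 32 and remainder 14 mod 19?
413

Using Chinese Remainder Theorem:
M = 32 × 19 = 608
M1 = 19, M2 = 32
y1 = 19^(-1) mod 32 = 27
y2 = 32^(-1) mod 19 = 3
x = (29×19×27 + 14×32×3) mod 608 = 413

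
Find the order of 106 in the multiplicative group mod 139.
23

139 is prime, so ord(106) divides φ(139) = 138.
Divisors of 138: 1, 2, 3, 6, 23, 46, 69, 138.
Repeated squaring: 106^1 ≡ 106, 106^2 ≡ 116, 106^4 ≡ 112, 106^8 ≡ 34, 106^16 ≡ 44, 106^32 ≡ 129, 106^64 ≡ 100, 106^128 ≡ 131 (mod 139).
Test 106^d mod 139 for each divisor d in increasing order:
106^1 ≡ 106
106^2 ≡ 116
106^3 = 106^2·106^1 ≡ 64
106^6 = 106^4·106^2 ≡ 65
106^23 = 106^16·106^4·106^2·106^1 ≡ 1  ← first divisor giving 1
The order is 23.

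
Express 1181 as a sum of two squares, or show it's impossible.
5² + 34² (a=5, b=34)

Factorization: 1181 = 1181
By Fermat: n is sum of two squares iff every prime p ≡ 3 (mod 4) appears to even power.
All primes ≡ 3 (mod 4) appear to even power.
Search a = 0, 1, 2, … for 1181 - a² a perfect square: first hit at a = 5: 1181 - 25 = 1156 = 34².
1181 = 5² + 34² = 25 + 1156 ✓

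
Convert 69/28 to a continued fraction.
[2; 2, 6, 2]

Euclidean algorithm steps:
69 = 2 × 28 + 13
28 = 2 × 13 + 2
13 = 6 × 2 + 1
2 = 2 × 1 + 0
Continued fraction: [2; 2, 6, 2]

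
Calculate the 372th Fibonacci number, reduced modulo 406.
108

Matrix identity: Q^n = [[F_(n+1), F_n], [F_n, F_(n-1)]] with Q = [[1,1],[1,0]].
n = 372 = 101110100₂. Square-and-multiply, entries mod 406:
Q^1 = [[1,1],[1,0]]
Q^2 = (Q^1)² = [[2,1],[1,1]]
Q^5 = (Q^2)²·Q = [[8,5],[5,3]]
Q^11 = (Q^5)²·Q = [[144,89],[89,55]]
Q^23 = (Q^11)²·Q = [[84,237],[237,253]]
Q^46 = (Q^23)² = [[295,293],[293,2]]
Q^93 = (Q^46)²·Q = [[55,324],[324,137]]
Q^186 = (Q^93)² = [[5,90],[90,321]]
Q^372 = (Q^186)² = [[5,108],[108,303]]
F_372 mod 406 = Q^372[0][1] = 108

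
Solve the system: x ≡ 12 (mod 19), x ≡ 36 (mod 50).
886

Using Chinese Remainder Theorem:
M = 19 × 50 = 950
M1 = 50, M2 = 19
y1 = 50^(-1) mod 19 = 8
y2 = 19^(-1) mod 50 = 29
x = (12×50×8 + 36×19×29) mod 950 = 886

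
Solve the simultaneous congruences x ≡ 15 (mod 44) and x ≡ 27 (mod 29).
1071

Using Chinese Remainder Theorem:
M = 44 × 29 = 1276
M1 = 29, M2 = 44
y1 = 29^(-1) mod 44 = 41
y2 = 44^(-1) mod 29 = 2
x = (15×29×41 + 27×44×2) mod 1276 = 1071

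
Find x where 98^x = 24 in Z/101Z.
88

Baby-step giant-step with step n = ⌈√101⌉ = 11.
Baby steps 98^j mod 101 (j:value) for j=0..10: 0:1, 1:98, 2:9, 3:74, 4:81, 5:60, 6:22, 7:35, 8:97, 9:12, 10:65.
Giant-step multiplier: 98^(-11) ≡ 98^(100-11) = 98^89 ≡ 29 (mod 101).
Giant steps γ_i = 24·29^i mod 101: γ_0=24, γ_1=90, γ_2=85, γ_3=41, γ_4=78, γ_5=40, γ_6=49, γ_7=7, γ_8=1 (in table at j=0).
x = i·n + j = 8·11 + 0 = 88.
Check: 98^88 ≡ 24 (mod 101).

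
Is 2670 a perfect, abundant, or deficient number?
abundant

Proper divisors of 2670: sum = 1 + 2 + 3 + 5 + 6 + 10 + 15 + 30 + 89 + 178 + 267 + 445 + 534 + 890 + 1335 = 3810
Since 3810 > 2670, 2670 is abundant.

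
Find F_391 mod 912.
157

Matrix identity: Q^n = [[F_(n+1), F_n], [F_n, F_(n-1)]] with Q = [[1,1],[1,0]].
n = 391 = 110000111₂. Square-and-multiply, entries mod 912:
Q^1 = [[1,1],[1,0]]
Q^3 = (Q^1)²·Q = [[3,2],[2,1]]
Q^6 = (Q^3)² = [[13,8],[8,5]]
Q^12 = (Q^6)² = [[233,144],[144,89]]
Q^24 = (Q^12)² = [[241,768],[768,385]]
Q^48 = (Q^24)² = [[385,144],[144,241]]
Q^97 = (Q^48)²·Q = [[97,241],[241,768]]
Q^195 = (Q^97)²·Q = [[531,2],[2,529]]
Q^391 = (Q^195)²·Q = [[453,157],[157,296]]
F_391 mod 912 = Q^391[0][1] = 157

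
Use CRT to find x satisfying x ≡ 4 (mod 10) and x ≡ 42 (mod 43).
214

Using Chinese Remainder Theorem:
M = 10 × 43 = 430
M1 = 43, M2 = 10
y1 = 43^(-1) mod 10 = 7
y2 = 10^(-1) mod 43 = 13
x = (4×43×7 + 42×10×13) mod 430 = 214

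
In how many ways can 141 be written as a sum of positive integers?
16670689208

p(n) counts ways to write n as a sum of positive integers (order ignored).
Euler's pentagonal recurrence: p(k) = p(k-1) + p(k-2) - p(k-5) - p(k-7) + p(k-12) + p(k-15) - ... (offsets j(3j∓1)/2, signs ++--, p(0)=1, p(<0)=0).
DP table for k = 0..140: p(0)=1, p(1)=1, p(2)=2, p(3)=3, p(4)=5, p(5)=7, p(6)=11, p(7)=15, p(8)=22, p(9)=30, p(10)=42, p(11)=56, p(12)=77, p(13)=101, p(14)=135, p(15)=176, p(16)=231, p(17)=297, p(18)=385, p(19)=490, p(20)=627, p(21)=792, p(22)=1002, p(23)=1255, p(24)=1575, p(25)=1958, p(26)=2436, p(27)=3010, p(28)=3718, p(29)=4565, p(30)=5604, p(31)=6842, p(32)=8349, p(33)=10143, p(34)=12310, p(35)=14883, p(36)=17977, p(37)=21637, p(38)=26015, p(39)=31185, p(40)=37338, p(41)=44583, p(42)=53174, p(43)=63261, p(44)=75175, p(45)=89134, p(46)=105558, p(47)=124754, p(48)=147273, p(49)=173525, p(50)=204226, p(51)=239943, p(52)=281589, p(53)=329931, p(54)=386155, p(55)=451276, p(56)=526823, p(57)=614154, p(58)=715220, p(59)=831820, p(60)=966467, p(61)=1121505, p(62)=1300156, p(63)=1505499, p(64)=1741630, p(65)=2012558, p(66)=2323520, p(67)=2679689, p(68)=3087735, p(69)=3554345, p(70)=4087968, p(71)=4697205, p(72)=5392783, p(73)=6185689, p(74)=7089500, p(75)=8118264, p(76)=9289091, p(77)=10619863, p(78)=12132164, p(79)=13848650, p(80)=15796476, p(81)=18004327, p(82)=20506255, p(83)=23338469, p(84)=26543660, p(85)=30167357, p(86)=34262962, p(87)=38887673, p(88)=44108109, p(89)=49995925, p(90)=56634173, p(91)=64112359, p(92)=72533807, p(93)=82010177, p(94)=92669720, p(95)=104651419, p(96)=118114304, p(97)=133230930, p(98)=150198136, p(99)=169229875, p(100)=190569292, p(101)=214481126, p(102)=241265379, p(103)=271248950, p(104)=304801365, p(105)=342325709, p(106)=384276336, p(107)=431149389, p(108)=483502844, p(109)=541946240, p(110)=607163746, p(111)=679903203, p(112)=761002156, p(113)=851376628, p(114)=952050665, p(115)=1064144451, p(116)=1188908248, p(117)=1327710076, p(118)=1482074143, p(119)=1653668665, p(120)=1844349560, p(121)=2056148051, p(122)=2291320912, p(123)=2552338241, p(124)=2841940500, p(125)=3163127352, p(126)=3519222692, p(127)=3913864295, p(128)=4351078600, p(129)=4835271870, p(130)=5371315400, p(131)=5964539504, p(132)=6620830889, p(133)=7346629512, p(134)=8149040695, p(135)=9035836076, p(136)=10015581680, p(137)=11097645016, p(138)=12292341831, p(139)=13610949895, p(140)=15065878135.
Final step: p(141) = p(140) + p(139) - p(136) - p(134) + p(129) + p(126) - p(119) - p(115) + p(106) + p(101) - p(90) - p(84) + p(71) + p(64) - p(49) - p(41) + p(24) + p(15)
= 15065878135 + 13610949895 - 10015581680 - 8149040695 + 4835271870 + 3519222692 - 1653668665 - 1064144451 + 384276336 + 214481126 - 56634173 - 26543660 + 4697205 + 1741630 - 173525 - 44583 + 1575 + 176
= 16670689208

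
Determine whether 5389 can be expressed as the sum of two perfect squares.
30² + 67² (a=30, b=67)

Factorization: 5389 = 17 × 317
By Fermat: n is sum of two squares iff every prime p ≡ 3 (mod 4) appears to even power.
All primes ≡ 3 (mod 4) appear to even power.
Search a = 0, 1, 2, … for 5389 - a² a perfect square: first hit at a = 30: 5389 - 900 = 4489 = 67².
5389 = 30² + 67² = 900 + 4489 ✓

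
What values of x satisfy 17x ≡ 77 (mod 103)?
x ≡ 53 (mod 103)

gcd(17, 103) = 1, which divides 77, so solutions exist.
Find 17^(-1) mod 103 by the extended Euclidean algorithm:
103 = 6 × 17 + 1  ⟹  1 = (1)·103 + (-6)·17
So (-6)·17 ≡ 1 (mod 103), i.e. 17^(-1) ≡ -6 ≡ 97 (mod 103).
x ≡ 97 × 77 = 7469 ≡ 53 (mod 103).
Check: 17 × 53 = 901 ≡ 77 (mod 103).
Unique solution: x ≡ 53 (mod 103)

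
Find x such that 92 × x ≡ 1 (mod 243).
140

gcd(92, 243) = 1, so the inverse exists.
Extended Euclidean algorithm on (243, 92):
243 = 2 × 92 + 59  ⟹  59 = (1)·243 + (-2)·92
92 = 1 × 59 + 33  ⟹  33 = (-1)·243 + (3)·92
59 = 1 × 33 + 26  ⟹  26 = (2)·243 + (-5)·92
33 = 1 × 26 + 7  ⟹  7 = (-3)·243 + (8)·92
26 = 3 × 7 + 5  ⟹  5 = (11)·243 + (-29)·92
7 = 1 × 5 + 2  ⟹  2 = (-14)·243 + (37)·92
5 = 2 × 2 + 1  ⟹  1 = (39)·243 + (-103)·92
So (-103)·92 ≡ 1 (mod 243), i.e. 92^(-1) ≡ -103 ≡ 140 (mod 243).
Check: 92 × 140 = 12880 ≡ 1 (mod 243)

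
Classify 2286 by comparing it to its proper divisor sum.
abundant

Proper divisors of 2286: sum = 1 + 2 + 3 + 6 + 9 + 18 + 127 + 254 + 381 + 762 + 1143 = 2706
Since 2706 > 2286, 2286 is abundant.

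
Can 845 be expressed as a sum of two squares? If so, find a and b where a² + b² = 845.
2² + 29² (a=2, b=29)

Factorization: 845 = 5 × 13^2
By Fermat: n is sum of two squares iff every prime p ≡ 3 (mod 4) appears to even power.
All primes ≡ 3 (mod 4) appear to even power.
Search a = 0, 1, 2, … for 845 - a² a perfect square: first hit at a = 2: 845 - 4 = 841 = 29².
845 = 2² + 29² = 4 + 841 ✓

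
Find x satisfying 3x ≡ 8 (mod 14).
x ≡ 12 (mod 14)

gcd(3, 14) = 1, which divides 8, so solutions exist.
Find 3^(-1) mod 14 by the extended Euclidean algorithm:
14 = 4 × 3 + 2  ⟹  2 = (1)·14 + (-4)·3
3 = 1 × 2 + 1  ⟹  1 = (-1)·14 + (5)·3
So (5)·3 ≡ 1 (mod 14), i.e. 3^(-1) ≡ 5 (mod 14).
x ≡ 5 × 8 = 40 ≡ 12 (mod 14).
Check: 3 × 12 = 36 ≡ 8 (mod 14).
Unique solution: x ≡ 12 (mod 14)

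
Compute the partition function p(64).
1741630

p(n) counts ways to write n as a sum of positive integers (order ignored).
Euler's pentagonal recurrence: p(k) = p(k-1) + p(k-2) - p(k-5) - p(k-7) + p(k-12) + p(k-15) - ... (offsets j(3j∓1)/2, signs ++--, p(0)=1, p(<0)=0).
DP table for k = 0..63: p(0)=1, p(1)=1, p(2)=2, p(3)=3, p(4)=5, p(5)=7, p(6)=11, p(7)=15, p(8)=22, p(9)=30, p(10)=42, p(11)=56, p(12)=77, p(13)=101, p(14)=135, p(15)=176, p(16)=231, p(17)=297, p(18)=385, p(19)=490, p(20)=627, p(21)=792, p(22)=1002, p(23)=1255, p(24)=1575, p(25)=1958, p(26)=2436, p(27)=3010, p(28)=3718, p(29)=4565, p(30)=5604, p(31)=6842, p(32)=8349, p(33)=10143, p(34)=12310, p(35)=14883, p(36)=17977, p(37)=21637, p(38)=26015, p(39)=31185, p(40)=37338, p(41)=44583, p(42)=53174, p(43)=63261, p(44)=75175, p(45)=89134, p(46)=105558, p(47)=124754, p(48)=147273, p(49)=173525, p(50)=204226, p(51)=239943, p(52)=281589, p(53)=329931, p(54)=386155, p(55)=451276, p(56)=526823, p(57)=614154, p(58)=715220, p(59)=831820, p(60)=966467, p(61)=1121505, p(62)=1300156, p(63)=1505499.
Final step: p(64) = p(63) + p(62) - p(59) - p(57) + p(52) + p(49) - p(42) - p(38) + p(29) + p(24) - p(13) - p(7)
= 1505499 + 1300156 - 831820 - 614154 + 281589 + 173525 - 53174 - 26015 + 4565 + 1575 - 101 - 15
= 1741630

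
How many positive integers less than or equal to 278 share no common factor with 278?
138

278 = 2 × 139
φ(n) = n × ∏(1 - 1/p) for each prime p dividing n
φ(278) = 278 × (1 - 1/2) × (1 - 1/139) = 138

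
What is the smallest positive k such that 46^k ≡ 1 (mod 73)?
4

73 is prime, so ord(46) divides φ(73) = 72.
Divisors of 72: 1, 2, 3, 4, 6, 8, 9, 12, 18, 24, 36, 72.
Repeated squaring: 46^1 ≡ 46, 46^2 ≡ 72, 46^4 ≡ 1, 46^8 ≡ 1, 46^16 ≡ 1, 46^32 ≡ 1, 46^64 ≡ 1 (mod 73).
Test 46^d mod 73 for each divisor d in increasing order:
46^1 ≡ 46
46^2 ≡ 72
46^3 = 46^2·46^1 ≡ 27
46^4 ≡ 1  ← first divisor giving 1
The order is 4.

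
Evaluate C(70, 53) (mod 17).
4

Using Lucas' theorem:
Write n=70 and k=53 in base 17:
n in base 17: [4, 2]
k in base 17: [3, 2]
C(70,53) mod 17 = ∏ C(n_i, k_i) mod 17
Digit binomials (mod 17): C(4,3) = 4; C(2,2) = 1
Product: 4 × 1 = 4 ≡ 4 (mod 17)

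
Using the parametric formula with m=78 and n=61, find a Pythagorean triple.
(2363, 9516, 9805)

Euclid's formula: a = m² - n², b = 2mn, c = m² + n²
m = 78, n = 61
a = 78² - 61² = 6084 - 3721 = 2363
b = 2 × 78 × 61 = 9516
c = 78² + 61² = 6084 + 3721 = 9805
Verification: 2363² + 9516² = 5583769 + 90554256 = 96138025 = 9805² ✓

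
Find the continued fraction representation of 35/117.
[0; 3, 2, 1, 11]

Euclidean algorithm steps:
35 = 0 × 117 + 35
117 = 3 × 35 + 12
35 = 2 × 12 + 11
12 = 1 × 11 + 1
11 = 11 × 1 + 0
Continued fraction: [0; 3, 2, 1, 11]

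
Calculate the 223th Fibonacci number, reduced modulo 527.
47

Matrix identity: Q^n = [[F_(n+1), F_n], [F_n, F_(n-1)]] with Q = [[1,1],[1,0]].
n = 223 = 11011111₂. Square-and-multiply, entries mod 527:
Q^1 = [[1,1],[1,0]]
Q^3 = (Q^1)²·Q = [[3,2],[2,1]]
Q^6 = (Q^3)² = [[13,8],[8,5]]
Q^13 = (Q^6)²·Q = [[377,233],[233,144]]
Q^27 = (Q^13)²·Q = [[30,374],[374,183]]
Q^55 = (Q^27)²·Q = [[152,67],[67,85]]
Q^111 = (Q^55)²·Q = [[258,189],[189,69]]
Q^223 = (Q^111)²·Q = [[191,47],[47,144]]
F_223 mod 527 = Q^223[0][1] = 47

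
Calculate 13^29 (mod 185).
133

Repeated squaring. Binary of 29 = 11101.
13^1 ≡ 13 (mod 185); 13^2 ≡ 169 (mod 185); 13^4 ≡ 71 (mod 185); 13^8 ≡ 46 (mod 185); 13^16 ≡ 81 (mod 185)
13^29 = 13^1 × 13^4 × 13^8 × 13^16 ≡ 133 (mod 185)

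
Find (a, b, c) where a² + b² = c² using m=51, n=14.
(2405, 1428, 2797)

Euclid's formula: a = m² - n², b = 2mn, c = m² + n²
m = 51, n = 14
a = 51² - 14² = 2601 - 196 = 2405
b = 2 × 51 × 14 = 1428
c = 51² + 14² = 2601 + 196 = 2797
Verification: 2405² + 1428² = 5784025 + 2039184 = 7823209 = 2797² ✓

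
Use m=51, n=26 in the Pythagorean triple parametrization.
(1925, 2652, 3277)

Euclid's formula: a = m² - n², b = 2mn, c = m² + n²
m = 51, n = 26
a = 51² - 26² = 2601 - 676 = 1925
b = 2 × 51 × 26 = 2652
c = 51² + 26² = 2601 + 676 = 3277
Verification: 1925² + 2652² = 3705625 + 7033104 = 10738729 = 3277² ✓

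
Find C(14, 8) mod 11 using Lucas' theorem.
0

Using Lucas' theorem:
Write n=14 and k=8 in base 11:
n in base 11: [1, 3]
k in base 11: [0, 8]
C(14,8) mod 11 = ∏ C(n_i, k_i) mod 11
Digit binomials (mod 11): C(1,0) = 1; C(3,8) = 0 (k_i > n_i)
Product: 1 × 0 = 0 ≡ 0 (mod 11)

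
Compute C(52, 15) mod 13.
0

Using Lucas' theorem:
Write n=52 and k=15 in base 13:
n in base 13: [4, 0]
k in base 13: [1, 2]
C(52,15) mod 13 = ∏ C(n_i, k_i) mod 13
Digit binomials (mod 13): C(4,1) = 4; C(0,2) = 0 (k_i > n_i)
Product: 4 × 0 = 0 ≡ 0 (mod 13)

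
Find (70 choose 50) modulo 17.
0

Using Lucas' theorem:
Write n=70 and k=50 in base 17:
n in base 17: [4, 2]
k in base 17: [2, 16]
C(70,50) mod 17 = ∏ C(n_i, k_i) mod 17
Digit binomials (mod 17): C(4,2) = 6; C(2,16) = 0 (k_i > n_i)
Product: 6 × 0 = 0 ≡ 0 (mod 17)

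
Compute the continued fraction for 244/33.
[7; 2, 1, 1, 6]

Euclidean algorithm steps:
244 = 7 × 33 + 13
33 = 2 × 13 + 7
13 = 1 × 7 + 6
7 = 1 × 6 + 1
6 = 6 × 1 + 0
Continued fraction: [7; 2, 1, 1, 6]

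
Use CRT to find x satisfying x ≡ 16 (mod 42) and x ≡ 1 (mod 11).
100

Using Chinese Remainder Theorem:
M = 42 × 11 = 462
M1 = 11, M2 = 42
y1 = 11^(-1) mod 42 = 23
y2 = 42^(-1) mod 11 = 5
x = (16×11×23 + 1×42×5) mod 462 = 100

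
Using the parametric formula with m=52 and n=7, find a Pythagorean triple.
(2655, 728, 2753)

Euclid's formula: a = m² - n², b = 2mn, c = m² + n²
m = 52, n = 7
a = 52² - 7² = 2704 - 49 = 2655
b = 2 × 52 × 7 = 728
c = 52² + 7² = 2704 + 49 = 2753
Verification: 2655² + 728² = 7049025 + 529984 = 7579009 = 2753² ✓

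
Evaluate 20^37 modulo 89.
53

Repeated squaring. Binary of 37 = 100101.
20^1 ≡ 20 (mod 89); 20^2 ≡ 44 (mod 89); 20^4 ≡ 67 (mod 89); 20^8 ≡ 39 (mod 89); 20^16 ≡ 8 (mod 89); 20^32 ≡ 64 (mod 89)
20^37 = 20^1 × 20^4 × 20^32 ≡ 53 (mod 89)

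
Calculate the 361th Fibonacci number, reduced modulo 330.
1

Matrix identity: Q^n = [[F_(n+1), F_n], [F_n, F_(n-1)]] with Q = [[1,1],[1,0]].
n = 361 = 101101001₂. Square-and-multiply, entries mod 330:
Q^1 = [[1,1],[1,0]]
Q^2 = (Q^1)² = [[2,1],[1,1]]
Q^5 = (Q^2)²·Q = [[8,5],[5,3]]
Q^11 = (Q^5)²·Q = [[144,89],[89,55]]
Q^22 = (Q^11)² = [[277,221],[221,56]]
Q^45 = (Q^22)²·Q = [[173,170],[170,3]]
Q^90 = (Q^45)² = [[89,220],[220,199]]
Q^180 = (Q^90)² = [[221,0],[0,221]]
Q^361 = (Q^180)²·Q = [[1,1],[1,0]]
F_361 mod 330 = Q^361[0][1] = 1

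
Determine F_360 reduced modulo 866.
122

Matrix identity: Q^n = [[F_(n+1), F_n], [F_n, F_(n-1)]] with Q = [[1,1],[1,0]].
n = 360 = 101101000₂. Square-and-multiply, entries mod 866:
Q^1 = [[1,1],[1,0]]
Q^2 = (Q^1)² = [[2,1],[1,1]]
Q^5 = (Q^2)²·Q = [[8,5],[5,3]]
Q^11 = (Q^5)²·Q = [[144,89],[89,55]]
Q^22 = (Q^11)² = [[79,391],[391,554]]
Q^45 = (Q^22)²·Q = [[471,644],[644,693]]
Q^90 = (Q^45)² = [[67,526],[526,407]]
Q^180 = (Q^90)² = [[581,782],[782,665]]
Q^360 = (Q^180)² = [[815,122],[122,693]]
F_360 mod 866 = Q^360[0][1] = 122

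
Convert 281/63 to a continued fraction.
[4; 2, 5, 1, 4]

Euclidean algorithm steps:
281 = 4 × 63 + 29
63 = 2 × 29 + 5
29 = 5 × 5 + 4
5 = 1 × 4 + 1
4 = 4 × 1 + 0
Continued fraction: [4; 2, 5, 1, 4]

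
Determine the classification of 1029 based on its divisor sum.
deficient

Proper divisors of 1029: sum = 1 + 3 + 7 + 21 + 49 + 147 + 343 = 571
Since 571 < 1029, 1029 is deficient.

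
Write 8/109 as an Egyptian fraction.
1/14 + 1/509 + 1/776734

Greedy algorithm:
8/109: ceiling(109/8) = 14, use 1/14
3/1526: ceiling(1526/3) = 509, use 1/509
1/776734: ceiling(776734/1) = 776734, use 1/776734
Result: 8/109 = 1/14 + 1/509 + 1/776734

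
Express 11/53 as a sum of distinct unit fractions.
1/5 + 1/133 + 1/35245

Greedy algorithm:
11/53: ceiling(53/11) = 5, use 1/5
2/265: ceiling(265/2) = 133, use 1/133
1/35245: ceiling(35245/1) = 35245, use 1/35245
Result: 11/53 = 1/5 + 1/133 + 1/35245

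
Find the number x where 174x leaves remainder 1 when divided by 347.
2

gcd(174, 347) = 1, so the inverse exists.
Extended Euclidean algorithm on (347, 174):
347 = 1 × 174 + 173  ⟹  173 = (1)·347 + (-1)·174
174 = 1 × 173 + 1  ⟹  1 = (-1)·347 + (2)·174
So (2)·174 ≡ 1 (mod 347), i.e. 174^(-1) ≡ 2 (mod 347).
Check: 174 × 2 = 348 ≡ 1 (mod 347)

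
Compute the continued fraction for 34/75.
[0; 2, 4, 1, 6]

Euclidean algorithm steps:
34 = 0 × 75 + 34
75 = 2 × 34 + 7
34 = 4 × 7 + 6
7 = 1 × 6 + 1
6 = 6 × 1 + 0
Continued fraction: [0; 2, 4, 1, 6]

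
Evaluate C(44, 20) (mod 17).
2

Using Lucas' theorem:
Write n=44 and k=20 in base 17:
n in base 17: [2, 10]
k in base 17: [1, 3]
C(44,20) mod 17 = ∏ C(n_i, k_i) mod 17
Digit binomials (mod 17): C(2,1) = 2; C(10,3) = 120 ≡ 1
Product: 2 × 1 = 2 ≡ 2 (mod 17)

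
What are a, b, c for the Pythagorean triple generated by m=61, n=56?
(585, 6832, 6857)

Euclid's formula: a = m² - n², b = 2mn, c = m² + n²
m = 61, n = 56
a = 61² - 56² = 3721 - 3136 = 585
b = 2 × 61 × 56 = 6832
c = 61² + 56² = 3721 + 3136 = 6857
Verification: 585² + 6832² = 342225 + 46676224 = 47018449 = 6857² ✓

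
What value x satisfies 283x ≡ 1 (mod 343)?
40

gcd(283, 343) = 1, so the inverse exists.
Extended Euclidean algorithm on (343, 283):
343 = 1 × 283 + 60  ⟹  60 = (1)·343 + (-1)·283
283 = 4 × 60 + 43  ⟹  43 = (-4)·343 + (5)·283
60 = 1 × 43 + 17  ⟹  17 = (5)·343 + (-6)·283
43 = 2 × 17 + 9  ⟹  9 = (-14)·343 + (17)·283
17 = 1 × 9 + 8  ⟹  8 = (19)·343 + (-23)·283
9 = 1 × 8 + 1  ⟹  1 = (-33)·343 + (40)·283
So (40)·283 ≡ 1 (mod 343), i.e. 283^(-1) ≡ 40 (mod 343).
Check: 283 × 40 = 11320 ≡ 1 (mod 343)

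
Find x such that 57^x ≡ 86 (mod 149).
62

Baby-step giant-step with step n = ⌈√149⌉ = 13.
Baby steps 57^j mod 149 (j:value) for j=0..12: 0:1, 1:57, 2:120, 3:135, 4:96, 5:108, 6:47, 7:146, 8:127, 9:87, 10:42, 11:10, 12:123.
Giant-step multiplier: 57^(-13) ≡ 57^(148-13) = 57^135 ≡ 56 (mod 149).
Giant steps γ_i = 86·56^i mod 149: γ_0=86, γ_1=48, γ_2=6, γ_3=38, γ_4=42 (in table at j=10).
x = i·n + j = 4·13 + 10 = 62.
Check: 57^62 ≡ 86 (mod 149).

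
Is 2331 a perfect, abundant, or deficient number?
deficient

Proper divisors of 2331: sum = 1 + 3 + 7 + 9 + 21 + 37 + 63 + 111 + 259 + 333 + 777 = 1621
Since 1621 < 2331, 2331 is deficient.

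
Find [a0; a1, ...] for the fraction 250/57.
[4; 2, 1, 1, 2, 4]

Euclidean algorithm steps:
250 = 4 × 57 + 22
57 = 2 × 22 + 13
22 = 1 × 13 + 9
13 = 1 × 9 + 4
9 = 2 × 4 + 1
4 = 4 × 1 + 0
Continued fraction: [4; 2, 1, 1, 2, 4]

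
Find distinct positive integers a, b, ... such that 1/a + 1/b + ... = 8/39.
1/5 + 1/195

Greedy algorithm:
8/39: ceiling(39/8) = 5, use 1/5
1/195: ceiling(195/1) = 195, use 1/195
Result: 8/39 = 1/5 + 1/195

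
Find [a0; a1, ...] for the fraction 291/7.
[41; 1, 1, 3]

Euclidean algorithm steps:
291 = 41 × 7 + 4
7 = 1 × 4 + 3
4 = 1 × 3 + 1
3 = 3 × 1 + 0
Continued fraction: [41; 1, 1, 3]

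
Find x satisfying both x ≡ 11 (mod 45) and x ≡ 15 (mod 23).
866

Using Chinese Remainder Theorem:
M = 45 × 23 = 1035
M1 = 23, M2 = 45
y1 = 23^(-1) mod 45 = 2
y2 = 45^(-1) mod 23 = 22
x = (11×23×2 + 15×45×22) mod 1035 = 866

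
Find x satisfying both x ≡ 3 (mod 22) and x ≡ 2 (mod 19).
135

Using Chinese Remainder Theorem:
M = 22 × 19 = 418
M1 = 19, M2 = 22
y1 = 19^(-1) mod 22 = 7
y2 = 22^(-1) mod 19 = 13
x = (3×19×7 + 2×22×13) mod 418 = 135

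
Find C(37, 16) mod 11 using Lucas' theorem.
0

Using Lucas' theorem:
Write n=37 and k=16 in base 11:
n in base 11: [3, 4]
k in base 11: [1, 5]
C(37,16) mod 11 = ∏ C(n_i, k_i) mod 11
Digit binomials (mod 11): C(3,1) = 3; C(4,5) = 0 (k_i > n_i)
Product: 3 × 0 = 0 ≡ 0 (mod 11)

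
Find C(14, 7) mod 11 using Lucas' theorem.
0

Using Lucas' theorem:
Write n=14 and k=7 in base 11:
n in base 11: [1, 3]
k in base 11: [0, 7]
C(14,7) mod 11 = ∏ C(n_i, k_i) mod 11
Digit binomials (mod 11): C(1,0) = 1; C(3,7) = 0 (k_i > n_i)
Product: 1 × 0 = 0 ≡ 0 (mod 11)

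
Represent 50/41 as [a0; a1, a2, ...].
[1; 4, 1, 1, 4]

Euclidean algorithm steps:
50 = 1 × 41 + 9
41 = 4 × 9 + 5
9 = 1 × 5 + 4
5 = 1 × 4 + 1
4 = 4 × 1 + 0
Continued fraction: [1; 4, 1, 1, 4]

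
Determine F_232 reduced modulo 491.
391

Matrix identity: Q^n = [[F_(n+1), F_n], [F_n, F_(n-1)]] with Q = [[1,1],[1,0]].
n = 232 = 11101000₂. Square-and-multiply, entries mod 491:
Q^1 = [[1,1],[1,0]]
Q^3 = (Q^1)²·Q = [[3,2],[2,1]]
Q^7 = (Q^3)²·Q = [[21,13],[13,8]]
Q^14 = (Q^7)² = [[119,377],[377,233]]
Q^29 = (Q^14)²·Q = [[286,152],[152,134]]
Q^58 = (Q^29)² = [[317,10],[10,307]]
Q^116 = (Q^58)² = [[425,348],[348,77]]
Q^232 = (Q^116)² = [[255,391],[391,355]]
F_232 mod 491 = Q^232[0][1] = 391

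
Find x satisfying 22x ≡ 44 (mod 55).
x ≡ 2 (mod 5)

gcd(22, 55) = 11, which divides 44, so solutions exist.
Divide through by 11: 2x ≡ 4 (mod 5).
Find 2^(-1) mod 5 by the extended Euclidean algorithm:
5 = 2 × 2 + 1  ⟹  1 = (1)·5 + (-2)·2
So (-2)·2 ≡ 1 (mod 5), i.e. 2^(-1) ≡ -2 ≡ 3 (mod 5).
x ≡ 3 × 4 = 12 ≡ 2 (mod 5).
Check: 22 × 2 = 44 ≡ 44 (mod 55).
x ≡ 2 (mod 5), giving 11 solutions mod 55.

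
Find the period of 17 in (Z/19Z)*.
9

19 is prime, so ord(17) divides φ(19) = 18.
Divisors of 18: 1, 2, 3, 6, 9, 18.
Repeated squaring: 17^1 ≡ 17, 17^2 ≡ 4, 17^4 ≡ 16, 17^8 ≡ 9, 17^16 ≡ 5 (mod 19).
Test 17^d mod 19 for each divisor d in increasing order:
17^1 ≡ 17
17^2 ≡ 4
17^3 = 17^2·17^1 ≡ 11
17^6 = 17^4·17^2 ≡ 7
17^9 = 17^8·17^1 ≡ 1  ← first divisor giving 1
The order is 9.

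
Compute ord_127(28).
18

127 is prime, so ord(28) divides φ(127) = 126.
Divisors of 126: 1, 2, 3, 6, 7, 9, 14, 18, 21, 42, 63, 126.
Repeated squaring: 28^1 ≡ 28, 28^2 ≡ 22, 28^4 ≡ 103, 28^8 ≡ 68, 28^16 ≡ 52, 28^32 ≡ 37, 28^64 ≡ 99 (mod 127).
Test 28^d mod 127 for each divisor d in increasing order:
28^1 ≡ 28
28^2 ≡ 22
28^3 = 28^2·28^1 ≡ 108
28^6 = 28^4·28^2 ≡ 107
28^7 = 28^4·28^2·28^1 ≡ 75
28^9 = 28^8·28^1 ≡ 126
28^14 = 28^8·28^4·28^2 ≡ 37
28^18 = 28^16·28^2 ≡ 1  ← first divisor giving 1
The order is 18.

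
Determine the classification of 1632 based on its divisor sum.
abundant

Proper divisors of 1632: sum = 1 + 2 + 3 + 4 + 6 + 8 + 12 + 16 + ... + 272 + 408 + 544 + 816 (23 divisors) = 2904
Since 2904 > 1632, 1632 is abundant.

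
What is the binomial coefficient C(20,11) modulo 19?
0

Using Lucas' theorem:
Write n=20 and k=11 in base 19:
n in base 19: [1, 1]
k in base 19: [0, 11]
C(20,11) mod 19 = ∏ C(n_i, k_i) mod 19
Digit binomials (mod 19): C(1,0) = 1; C(1,11) = 0 (k_i > n_i)
Product: 1 × 0 = 0 ≡ 0 (mod 19)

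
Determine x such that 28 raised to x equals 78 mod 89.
72

Baby-step giant-step with step n = ⌈√89⌉ = 10.
Baby steps 28^j mod 89 (j:value) for j=0..9: 0:1, 1:28, 2:72, 3:58, 4:22, 5:82, 6:71, 7:30, 8:39, 9:24.
Giant-step multiplier: 28^(-10) ≡ 28^(88-10) = 28^78 ≡ 20 (mod 89).
Giant steps γ_i = 78·20^i mod 89: γ_0=78, γ_1=47, γ_2=50, γ_3=21, γ_4=64, γ_5=34, γ_6=57, γ_7=72 (in table at j=2).
x = i·n + j = 7·10 + 2 = 72.
Check: 28^72 ≡ 78 (mod 89).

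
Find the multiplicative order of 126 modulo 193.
32

193 is prime, so ord(126) divides φ(193) = 192.
Divisors of 192: 1, 2, 3, 4, 6, 8, 12, 16, 24, 32, 48, 64, 96, 192.
Repeated squaring: 126^1 ≡ 126, 126^2 ≡ 50, 126^4 ≡ 184, 126^8 ≡ 81, 126^16 ≡ 192, 126^32 ≡ 1, 126^64 ≡ 1, 126^128 ≡ 1 (mod 193).
Test 126^d mod 193 for each divisor d in increasing order:
126^1 ≡ 126
126^2 ≡ 50
126^3 = 126^2·126^1 ≡ 124
126^4 ≡ 184
126^6 = 126^4·126^2 ≡ 129
126^8 ≡ 81
126^12 = 126^8·126^4 ≡ 43
126^16 ≡ 192
126^24 = 126^16·126^8 ≡ 112
126^32 ≡ 1  ← first divisor giving 1
The order is 32.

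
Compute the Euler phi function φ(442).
192

442 = 2 × 13 × 17
φ(n) = n × ∏(1 - 1/p) for each prime p dividing n
φ(442) = 442 × (1 - 1/2) × (1 - 1/13) × (1 - 1/17) = 192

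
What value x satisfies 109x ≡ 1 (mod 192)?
37

gcd(109, 192) = 1, so the inverse exists.
Extended Euclidean algorithm on (192, 109):
192 = 1 × 109 + 83  ⟹  83 = (1)·192 + (-1)·109
109 = 1 × 83 + 26  ⟹  26 = (-1)·192 + (2)·109
83 = 3 × 26 + 5  ⟹  5 = (4)·192 + (-7)·109
26 = 5 × 5 + 1  ⟹  1 = (-21)·192 + (37)·109
So (37)·109 ≡ 1 (mod 192), i.e. 109^(-1) ≡ 37 (mod 192).
Check: 109 × 37 = 4033 ≡ 1 (mod 192)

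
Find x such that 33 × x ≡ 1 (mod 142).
99

gcd(33, 142) = 1, so the inverse exists.
Extended Euclidean algorithm on (142, 33):
142 = 4 × 33 + 10  ⟹  10 = (1)·142 + (-4)·33
33 = 3 × 10 + 3  ⟹  3 = (-3)·142 + (13)·33
10 = 3 × 3 + 1  ⟹  1 = (10)·142 + (-43)·33
So (-43)·33 ≡ 1 (mod 142), i.e. 33^(-1) ≡ -43 ≡ 99 (mod 142).
Check: 33 × 99 = 3267 ≡ 1 (mod 142)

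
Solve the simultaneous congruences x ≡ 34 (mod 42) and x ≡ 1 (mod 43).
1420

Using Chinese Remainder Theorem:
M = 42 × 43 = 1806
M1 = 43, M2 = 42
y1 = 43^(-1) mod 42 = 1
y2 = 42^(-1) mod 43 = 42
x = (34×43×1 + 1×42×42) mod 1806 = 1420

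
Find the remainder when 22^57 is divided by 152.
8

Repeated squaring. Binary of 57 = 111001.
22^1 ≡ 22 (mod 152); 22^2 ≡ 28 (mod 152); 22^4 ≡ 24 (mod 152); 22^8 ≡ 120 (mod 152); 22^16 ≡ 112 (mod 152); 22^32 ≡ 80 (mod 152)
22^57 = 22^1 × 22^8 × 22^16 × 22^32 ≡ 8 (mod 152)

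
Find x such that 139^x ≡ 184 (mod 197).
149

Baby-step giant-step with step n = ⌈√197⌉ = 15.
Baby steps 139^j mod 197 (j:value) for j=0..14: 0:1, 1:139, 2:15, 3:115, 4:28, 5:149, 6:26, 7:68, 8:193, 9:35, 10:137, 11:131, 12:85, 13:192, 14:93.
Giant-step multiplier: 139^(-15) ≡ 139^(196-15) = 139^181 ≡ 21 (mod 197).
Giant steps γ_i = 184·21^i mod 197: γ_0=184, γ_1=121, γ_2=177, γ_3=171, γ_4=45, γ_5=157, γ_6=145, γ_7=90, γ_8=117, γ_9=93 (in table at j=14).
x = i·n + j = 9·15 + 14 = 149.
Check: 139^149 ≡ 184 (mod 197).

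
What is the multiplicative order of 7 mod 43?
6

43 is prime, so ord(7) divides φ(43) = 42.
Divisors of 42: 1, 2, 3, 6, 7, 14, 21, 42.
Repeated squaring: 7^1 ≡ 7, 7^2 ≡ 6, 7^4 ≡ 36, 7^8 ≡ 6, 7^16 ≡ 36, 7^32 ≡ 6 (mod 43).
Test 7^d mod 43 for each divisor d in increasing order:
7^1 ≡ 7
7^2 ≡ 6
7^3 = 7^2·7^1 ≡ 42
7^6 = 7^4·7^2 ≡ 1  ← first divisor giving 1
The order is 6.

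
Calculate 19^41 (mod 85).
19

Repeated squaring. Binary of 41 = 101001.
19^1 ≡ 19 (mod 85); 19^2 ≡ 21 (mod 85); 19^4 ≡ 16 (mod 85); 19^8 ≡ 1 (mod 85); 19^16 ≡ 1 (mod 85); 19^32 ≡ 1 (mod 85)
19^41 = 19^1 × 19^8 × 19^32 ≡ 19 (mod 85)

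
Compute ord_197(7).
98

197 is prime, so ord(7) divides φ(197) = 196.
Divisors of 196: 1, 2, 4, 7, 14, 28, 49, 98, 196.
Repeated squaring: 7^1 ≡ 7, 7^2 ≡ 49, 7^4 ≡ 37, 7^8 ≡ 187, 7^16 ≡ 100, 7^32 ≡ 150, 7^64 ≡ 42, 7^128 ≡ 188 (mod 197).
Test 7^d mod 197 for each divisor d in increasing order:
7^1 ≡ 7
7^2 ≡ 49
7^4 ≡ 37
7^7 = 7^4·7^2·7^1 ≡ 83
7^14 = 7^8·7^4·7^2 ≡ 191
7^28 = 7^16·7^8·7^4 ≡ 36
7^49 = 7^32·7^16·7^1 ≡ 196
7^98 = 7^64·7^32·7^2 ≡ 1  ← first divisor giving 1
The order is 98.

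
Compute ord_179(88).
89

179 is prime, so ord(88) divides φ(179) = 178.
Divisors of 178: 1, 2, 89, 178.
Repeated squaring: 88^1 ≡ 88, 88^2 ≡ 47, 88^4 ≡ 61, 88^8 ≡ 141, 88^16 ≡ 12, 88^32 ≡ 144, 88^64 ≡ 151, 88^128 ≡ 68 (mod 179).
Test 88^d mod 179 for each divisor d in increasing order:
88^1 ≡ 88
88^2 ≡ 47
88^89 = 88^64·88^16·88^8·88^1 ≡ 1  ← first divisor giving 1
The order is 89.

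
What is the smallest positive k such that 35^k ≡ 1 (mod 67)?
33

67 is prime, so ord(35) divides φ(67) = 66.
Divisors of 66: 1, 2, 3, 6, 11, 22, 33, 66.
Repeated squaring: 35^1 ≡ 35, 35^2 ≡ 19, 35^4 ≡ 26, 35^8 ≡ 6, 35^16 ≡ 36, 35^32 ≡ 23, 35^64 ≡ 60 (mod 67).
Test 35^d mod 67 for each divisor d in increasing order:
35^1 ≡ 35
35^2 ≡ 19
35^3 = 35^2·35^1 ≡ 62
35^6 = 35^4·35^2 ≡ 25
35^11 = 35^8·35^2·35^1 ≡ 37
35^22 = 35^16·35^4·35^2 ≡ 29
35^33 = 35^32·35^1 ≡ 1  ← first divisor giving 1
The order is 33.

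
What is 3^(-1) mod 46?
31

gcd(3, 46) = 1, so the inverse exists.
Extended Euclidean algorithm on (46, 3):
46 = 15 × 3 + 1  ⟹  1 = (1)·46 + (-15)·3
So (-15)·3 ≡ 1 (mod 46), i.e. 3^(-1) ≡ -15 ≡ 31 (mod 46).
Check: 3 × 31 = 93 ≡ 1 (mod 46)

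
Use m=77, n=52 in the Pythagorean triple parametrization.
(3225, 8008, 8633)

Euclid's formula: a = m² - n², b = 2mn, c = m² + n²
m = 77, n = 52
a = 77² - 52² = 5929 - 2704 = 3225
b = 2 × 77 × 52 = 8008
c = 77² + 52² = 5929 + 2704 = 8633
Verification: 3225² + 8008² = 10400625 + 64128064 = 74528689 = 8633² ✓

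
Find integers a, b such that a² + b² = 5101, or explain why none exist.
50² + 51² (a=50, b=51)

Factorization: 5101 = 5101
By Fermat: n is sum of two squares iff every prime p ≡ 3 (mod 4) appears to even power.
All primes ≡ 3 (mod 4) appear to even power.
Search a = 0, 1, 2, … for 5101 - a² a perfect square: first hit at a = 50: 5101 - 2500 = 2601 = 51².
5101 = 50² + 51² = 2500 + 2601 ✓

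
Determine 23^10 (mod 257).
197

Repeated squaring. Binary of 10 = 1010.
23^1 ≡ 23 (mod 257); 23^2 ≡ 15 (mod 257); 23^4 ≡ 225 (mod 257); 23^8 ≡ 253 (mod 257)
23^10 = 23^2 × 23^8 ≡ 197 (mod 257)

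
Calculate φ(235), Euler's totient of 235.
184

235 = 5 × 47
φ(n) = n × ∏(1 - 1/p) for each prime p dividing n
φ(235) = 235 × (1 - 1/5) × (1 - 1/47) = 184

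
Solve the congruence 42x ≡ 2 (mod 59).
x ≡ 45 (mod 59)

gcd(42, 59) = 1, which divides 2, so solutions exist.
Find 42^(-1) mod 59 by the extended Euclidean algorithm:
59 = 1 × 42 + 17  ⟹  17 = (1)·59 + (-1)·42
42 = 2 × 17 + 8  ⟹  8 = (-2)·59 + (3)·42
17 = 2 × 8 + 1  ⟹  1 = (5)·59 + (-7)·42
So (-7)·42 ≡ 1 (mod 59), i.e. 42^(-1) ≡ -7 ≡ 52 (mod 59).
x ≡ 52 × 2 = 104 ≡ 45 (mod 59).
Check: 42 × 45 = 1890 ≡ 2 (mod 59).
Unique solution: x ≡ 45 (mod 59)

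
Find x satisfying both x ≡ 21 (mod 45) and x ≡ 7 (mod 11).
381

Using Chinese Remainder Theorem:
M = 45 × 11 = 495
M1 = 11, M2 = 45
y1 = 11^(-1) mod 45 = 41
y2 = 45^(-1) mod 11 = 1
x = (21×11×41 + 7×45×1) mod 495 = 381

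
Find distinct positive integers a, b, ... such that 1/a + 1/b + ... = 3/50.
1/17 + 1/850

Greedy algorithm:
3/50: ceiling(50/3) = 17, use 1/17
1/850: ceiling(850/1) = 850, use 1/850
Result: 3/50 = 1/17 + 1/850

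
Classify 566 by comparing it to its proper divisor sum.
deficient

Proper divisors of 566: sum = 1 + 2 + 283 = 286
Since 286 < 566, 566 is deficient.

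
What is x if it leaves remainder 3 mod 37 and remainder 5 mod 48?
965

Using Chinese Remainder Theorem:
M = 37 × 48 = 1776
M1 = 48, M2 = 37
y1 = 48^(-1) mod 37 = 27
y2 = 37^(-1) mod 48 = 13
x = (3×48×27 + 5×37×13) mod 1776 = 965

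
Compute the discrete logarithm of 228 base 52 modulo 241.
101

Baby-step giant-step with step n = ⌈√241⌉ = 16.
Baby steps 52^j mod 241 (j:value) for j=0..15: 0:1, 1:52, 2:53, 3:105, 4:158, 5:22, 6:180, 7:202, 8:141, 9:102, 10:2, 11:104, 12:106, 13:210, 14:75, 15:44.
Giant-step multiplier: 52^(-16) ≡ 52^(240-16) = 52^224 ≡ 160 (mod 241).
Giant steps γ_i = 228·160^i mod 241: γ_0=228, γ_1=89, γ_2=21, γ_3=227, γ_4=170, γ_5=208, γ_6=22 (in table at j=5).
x = i·n + j = 6·16 + 5 = 101.
Check: 52^101 ≡ 228 (mod 241).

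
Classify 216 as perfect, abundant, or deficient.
abundant

Proper divisors of 216: sum = 1 + 2 + 3 + 4 + 6 + 8 + 9 + 12 + 18 + 24 + 27 + 36 + 54 + 72 + 108 = 384
Since 384 > 216, 216 is abundant.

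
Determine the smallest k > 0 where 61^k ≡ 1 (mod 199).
11

199 is prime, so ord(61) divides φ(199) = 198.
Divisors of 198: 1, 2, 3, 6, 9, 11, 18, 22, 33, 66, 99, 198.
Repeated squaring: 61^1 ≡ 61, 61^2 ≡ 139, 61^4 ≡ 18, 61^8 ≡ 125, 61^16 ≡ 103, 61^32 ≡ 62, 61^64 ≡ 63, 61^128 ≡ 188 (mod 199).
Test 61^d mod 199 for each divisor d in increasing order:
61^1 ≡ 61
61^2 ≡ 139
61^3 = 61^2·61^1 ≡ 121
61^6 = 61^4·61^2 ≡ 114
61^9 = 61^8·61^1 ≡ 63
61^11 = 61^8·61^2·61^1 ≡ 1  ← first divisor giving 1
The order is 11.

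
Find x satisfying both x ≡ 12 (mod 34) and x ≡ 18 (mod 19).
284

Using Chinese Remainder Theorem:
M = 34 × 19 = 646
M1 = 19, M2 = 34
y1 = 19^(-1) mod 34 = 9
y2 = 34^(-1) mod 19 = 14
x = (12×19×9 + 18×34×14) mod 646 = 284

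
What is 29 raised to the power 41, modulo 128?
61

Repeated squaring. Binary of 41 = 101001.
29^1 ≡ 29 (mod 128); 29^2 ≡ 73 (mod 128); 29^4 ≡ 81 (mod 128); 29^8 ≡ 33 (mod 128); 29^16 ≡ 65 (mod 128); 29^32 ≡ 1 (mod 128)
29^41 = 29^1 × 29^8 × 29^32 ≡ 61 (mod 128)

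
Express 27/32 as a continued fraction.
[0; 1, 5, 2, 2]

Euclidean algorithm steps:
27 = 0 × 32 + 27
32 = 1 × 27 + 5
27 = 5 × 5 + 2
5 = 2 × 2 + 1
2 = 2 × 1 + 0
Continued fraction: [0; 1, 5, 2, 2]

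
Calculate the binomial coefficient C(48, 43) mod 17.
13

Using Lucas' theorem:
Write n=48 and k=43 in base 17:
n in base 17: [2, 14]
k in base 17: [2, 9]
C(48,43) mod 17 = ∏ C(n_i, k_i) mod 17
Digit binomials (mod 17): C(2,2) = 1; C(14,9) = 2002 ≡ 13
Product: 1 × 13 = 13 ≡ 13 (mod 17)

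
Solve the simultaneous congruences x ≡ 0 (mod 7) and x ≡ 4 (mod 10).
14

Using Chinese Remainder Theorem:
M = 7 × 10 = 70
M1 = 10, M2 = 7
y1 = 10^(-1) mod 7 = 5
y2 = 7^(-1) mod 10 = 3
x = (0×10×5 + 4×7×3) mod 70 = 14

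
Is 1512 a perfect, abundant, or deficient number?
abundant

Proper divisors of 1512: sum = 1 + 2 + 3 + 4 + 6 + 7 + 8 + 9 + ... + 252 + 378 + 504 + 756 (31 divisors) = 3288
Since 3288 > 1512, 1512 is abundant.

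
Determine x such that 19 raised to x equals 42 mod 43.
21

Baby-step giant-step with step n = ⌈√43⌉ = 7.
Baby steps 19^j mod 43 (j:value) for j=0..6: 0:1, 1:19, 2:17, 3:22, 4:31, 5:30, 6:11.
Giant-step multiplier: 19^(-7) ≡ 19^(42-7) = 19^35 ≡ 7 (mod 43).
Giant steps γ_i = 42·7^i mod 43: γ_0=42, γ_1=36, γ_2=37, γ_3=1 (in table at j=0).
x = i·n + j = 3·7 + 0 = 21.
Check: 19^21 ≡ 42 (mod 43).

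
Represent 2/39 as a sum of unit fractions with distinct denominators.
1/20 + 1/780

Greedy algorithm:
2/39: ceiling(39/2) = 20, use 1/20
1/780: ceiling(780/1) = 780, use 1/780
Result: 2/39 = 1/20 + 1/780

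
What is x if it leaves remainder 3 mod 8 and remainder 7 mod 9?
43

Using Chinese Remainder Theorem:
M = 8 × 9 = 72
M1 = 9, M2 = 8
y1 = 9^(-1) mod 8 = 1
y2 = 8^(-1) mod 9 = 8
x = (3×9×1 + 7×8×8) mod 72 = 43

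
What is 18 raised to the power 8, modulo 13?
1

Repeated squaring. Binary of 8 = 1000.
18^1 ≡ 5 (mod 13); 18^2 ≡ 12 (mod 13); 18^4 ≡ 1 (mod 13); 18^8 ≡ 1 (mod 13)
18^8 = 18^8 ≡ 1 (mod 13)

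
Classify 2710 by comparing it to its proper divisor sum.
deficient

Proper divisors of 2710: sum = 1 + 2 + 5 + 10 + 271 + 542 + 1355 = 2186
Since 2186 < 2710, 2710 is deficient.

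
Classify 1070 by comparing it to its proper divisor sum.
deficient

Proper divisors of 1070: sum = 1 + 2 + 5 + 10 + 107 + 214 + 535 = 874
Since 874 < 1070, 1070 is deficient.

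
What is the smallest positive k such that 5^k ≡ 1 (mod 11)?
5

11 is prime, so ord(5) divides φ(11) = 10.
Divisors of 10: 1, 2, 5, 10.
Repeated squaring: 5^1 ≡ 5, 5^2 ≡ 3, 5^4 ≡ 9, 5^8 ≡ 4 (mod 11).
Test 5^d mod 11 for each divisor d in increasing order:
5^1 ≡ 5
5^2 ≡ 3
5^5 = 5^4·5^1 ≡ 1  ← first divisor giving 1
The order is 5.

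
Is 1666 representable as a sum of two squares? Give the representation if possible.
21² + 35² (a=21, b=35)

Factorization: 1666 = 2 × 7^2 × 17
By Fermat: n is sum of two squares iff every prime p ≡ 3 (mod 4) appears to even power.
All primes ≡ 3 (mod 4) appear to even power.
Search a = 0, 1, 2, … for 1666 - a² a perfect square: first hit at a = 21: 1666 - 441 = 1225 = 35².
1666 = 21² + 35² = 441 + 1225 ✓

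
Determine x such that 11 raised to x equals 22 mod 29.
10

Baby-step giant-step with step n = ⌈√29⌉ = 6.
Baby steps 11^j mod 29 (j:value) for j=0..5: 0:1, 1:11, 2:5, 3:26, 4:25, 5:14.
Giant-step multiplier: 11^(-6) ≡ 11^(28-6) = 11^22 ≡ 13 (mod 29).
Giant steps γ_i = 22·13^i mod 29: γ_0=22, γ_1=25 (in table at j=4).
x = i·n + j = 1·6 + 4 = 10.
Check: 11^10 ≡ 22 (mod 29).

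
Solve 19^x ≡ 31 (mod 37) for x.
27

Baby-step giant-step with step n = ⌈√37⌉ = 7.
Baby steps 19^j mod 37 (j:value) for j=0..6: 0:1, 1:19, 2:28, 3:14, 4:7, 5:22, 6:11.
Giant-step multiplier: 19^(-7) ≡ 19^(36-7) = 19^29 ≡ 17 (mod 37).
Giant steps γ_i = 31·17^i mod 37: γ_0=31, γ_1=9, γ_2=5, γ_3=11 (in table at j=6).
x = i·n + j = 3·7 + 6 = 27.
Check: 19^27 ≡ 31 (mod 37).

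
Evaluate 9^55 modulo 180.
9

Repeated squaring. Binary of 55 = 110111.
9^1 ≡ 9 (mod 180); 9^2 ≡ 81 (mod 180); 9^4 ≡ 81 (mod 180); 9^8 ≡ 81 (mod 180); 9^16 ≡ 81 (mod 180); 9^32 ≡ 81 (mod 180)
9^55 = 9^1 × 9^2 × 9^4 × 9^16 × 9^32 ≡ 9 (mod 180)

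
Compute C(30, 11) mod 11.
2

Using Lucas' theorem:
Write n=30 and k=11 in base 11:
n in base 11: [2, 8]
k in base 11: [1, 0]
C(30,11) mod 11 = ∏ C(n_i, k_i) mod 11
Digit binomials (mod 11): C(2,1) = 2; C(8,0) = 1
Product: 2 × 1 = 2 ≡ 2 (mod 11)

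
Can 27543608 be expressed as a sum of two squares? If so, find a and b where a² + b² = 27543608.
Not possible

Factorization: 27543608 = 2^3 × 151^3
By Fermat: n is sum of two squares iff every prime p ≡ 3 (mod 4) appears to even power.
Prime(s) ≡ 3 (mod 4) with odd exponent: [(151, 3)]
Therefore 27543608 cannot be expressed as a² + b².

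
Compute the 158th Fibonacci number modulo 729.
296

Matrix identity: Q^n = [[F_(n+1), F_n], [F_n, F_(n-1)]] with Q = [[1,1],[1,0]].
n = 158 = 10011110₂. Square-and-multiply, entries mod 729:
Q^1 = [[1,1],[1,0]]
Q^2 = (Q^1)² = [[2,1],[1,1]]
Q^4 = (Q^2)² = [[5,3],[3,2]]
Q^9 = (Q^4)²·Q = [[55,34],[34,21]]
Q^19 = (Q^9)²·Q = [[204,536],[536,397]]
Q^39 = (Q^19)²·Q = [[51,133],[133,647]]
Q^79 = (Q^39)²·Q = [[129,607],[607,251]]
Q^158 = (Q^79)² = [[178,296],[296,611]]
F_158 mod 729 = Q^158[0][1] = 296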